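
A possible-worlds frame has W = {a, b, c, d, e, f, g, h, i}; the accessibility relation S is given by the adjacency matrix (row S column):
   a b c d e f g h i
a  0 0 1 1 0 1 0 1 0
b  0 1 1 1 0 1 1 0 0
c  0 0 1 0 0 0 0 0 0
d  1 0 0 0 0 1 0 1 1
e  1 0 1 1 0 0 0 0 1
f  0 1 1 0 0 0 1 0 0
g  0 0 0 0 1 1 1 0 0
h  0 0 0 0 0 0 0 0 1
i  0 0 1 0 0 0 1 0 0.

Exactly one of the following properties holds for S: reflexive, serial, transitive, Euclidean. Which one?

Reflexive: no — a is not related to itself.
Serial: yes — every world has a successor (e.g. a S c).
Transitive: no — a S d and d S i, but not a S i.
Euclidean: no — a S c and a S d, but not c S d.
Only serial holds.

serial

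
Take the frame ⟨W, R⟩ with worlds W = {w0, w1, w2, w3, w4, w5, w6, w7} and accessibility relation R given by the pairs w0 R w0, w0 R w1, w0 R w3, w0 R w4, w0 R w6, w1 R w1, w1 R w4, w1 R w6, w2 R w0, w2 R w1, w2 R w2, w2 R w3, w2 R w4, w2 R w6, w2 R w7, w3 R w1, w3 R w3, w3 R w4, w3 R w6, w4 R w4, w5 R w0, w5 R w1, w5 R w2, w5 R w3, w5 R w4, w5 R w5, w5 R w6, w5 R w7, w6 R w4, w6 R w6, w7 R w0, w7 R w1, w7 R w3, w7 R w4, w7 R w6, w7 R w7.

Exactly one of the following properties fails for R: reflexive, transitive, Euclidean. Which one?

Euclidean

Reflexive: yes — every world is R-related to itself.
Transitive: yes — every two-step R-path is closed by a direct edge.
Euclidean: no — w0 R w1 and w0 R w3, but not w1 R w3.
Only Euclidean fails.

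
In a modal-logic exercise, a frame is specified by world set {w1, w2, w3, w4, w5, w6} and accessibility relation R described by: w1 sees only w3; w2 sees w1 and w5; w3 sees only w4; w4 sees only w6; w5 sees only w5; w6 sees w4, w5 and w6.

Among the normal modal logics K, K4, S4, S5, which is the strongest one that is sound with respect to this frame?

Transitive (axiom 4): no — w1 R w3 and w3 R w4, but not w1 R w4.
Reflexive (axiom T): no — w1 is not related to itself.
Euclidean (axiom 5): no — w2 R w1 and w2 R w5, but not w1 R w5.
So F validates K; K4 would additionally require R to be transitive. The strongest is K.

K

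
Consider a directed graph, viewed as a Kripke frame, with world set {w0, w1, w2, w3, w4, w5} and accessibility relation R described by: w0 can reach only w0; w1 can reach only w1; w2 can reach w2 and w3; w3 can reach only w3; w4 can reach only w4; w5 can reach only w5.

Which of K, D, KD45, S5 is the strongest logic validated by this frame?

Serial (axiom D): yes — every world has a successor (e.g. w0 R w0).
Euclidean (axiom 5): no — w2 R w3 and w2 R w2, but not w3 R w2.
Transitive (axiom 4): yes — every two-step R-path is closed by a direct edge.
Reflexive (axiom T): yes — every world is R-related to itself.
So F validates K, D; KD45 would additionally require R to be Euclidean. The strongest is D.

D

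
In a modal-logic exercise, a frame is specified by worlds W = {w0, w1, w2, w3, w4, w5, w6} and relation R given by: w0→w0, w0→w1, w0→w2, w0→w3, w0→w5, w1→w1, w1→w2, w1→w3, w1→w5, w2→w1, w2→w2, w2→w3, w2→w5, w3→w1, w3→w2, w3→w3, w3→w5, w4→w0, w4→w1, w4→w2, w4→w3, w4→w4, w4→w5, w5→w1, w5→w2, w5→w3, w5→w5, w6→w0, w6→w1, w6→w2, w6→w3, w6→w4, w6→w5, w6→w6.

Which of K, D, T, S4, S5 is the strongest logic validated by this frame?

Serial (axiom D): yes — every world has a successor (e.g. w0 R w0).
Reflexive (axiom T): yes — every world is R-related to itself.
Transitive (axiom 4): yes — every two-step R-path is closed by a direct edge.
Euclidean (axiom 5): no — w4 R w1 and w4 R w0, but not w1 R w0.
So F validates K, D, T, S4; S5 would additionally require R to be Euclidean. The strongest is S4.

S4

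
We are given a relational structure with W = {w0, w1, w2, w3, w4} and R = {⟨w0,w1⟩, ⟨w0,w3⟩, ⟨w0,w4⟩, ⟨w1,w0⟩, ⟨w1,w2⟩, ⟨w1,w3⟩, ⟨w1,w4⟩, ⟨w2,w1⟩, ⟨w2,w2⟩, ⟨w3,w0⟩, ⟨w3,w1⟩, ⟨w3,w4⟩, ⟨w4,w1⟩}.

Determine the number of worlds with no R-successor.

R is serial; there are no such worlds.

0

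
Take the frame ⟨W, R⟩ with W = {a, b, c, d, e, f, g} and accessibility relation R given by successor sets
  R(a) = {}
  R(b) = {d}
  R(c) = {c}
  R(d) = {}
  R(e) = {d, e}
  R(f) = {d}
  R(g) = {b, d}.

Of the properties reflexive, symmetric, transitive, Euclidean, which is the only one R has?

Reflexive: no — a is not related to itself.
Symmetric: no — b R d but not d R b.
Transitive: yes — every two-step R-path is closed by a direct edge.
Euclidean: no — g R d and g R b, but not d R b.
Only transitive holds.

transitive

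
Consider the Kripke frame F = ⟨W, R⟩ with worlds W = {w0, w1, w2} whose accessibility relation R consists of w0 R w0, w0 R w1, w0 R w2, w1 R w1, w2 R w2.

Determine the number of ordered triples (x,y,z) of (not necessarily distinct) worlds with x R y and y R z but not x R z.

R is transitive; there are no such tuples.

0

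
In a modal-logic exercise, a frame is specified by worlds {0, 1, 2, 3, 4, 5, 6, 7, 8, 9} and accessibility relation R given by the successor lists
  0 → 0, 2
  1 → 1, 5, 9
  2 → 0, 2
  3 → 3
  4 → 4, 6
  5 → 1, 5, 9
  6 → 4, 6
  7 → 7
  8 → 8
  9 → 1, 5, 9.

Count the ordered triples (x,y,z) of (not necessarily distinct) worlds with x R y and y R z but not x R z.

0

R is transitive; there are no such tuples.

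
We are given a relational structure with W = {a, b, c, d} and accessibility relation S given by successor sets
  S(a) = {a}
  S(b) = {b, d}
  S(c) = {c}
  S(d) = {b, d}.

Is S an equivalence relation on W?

Yes

Reflexive: yes — every world is S-related to itself.
Symmetric: yes — every pair in S has its reverse in S.
Transitive: yes — every two-step S-path is closed by a direct edge.
So S is an equivalence relation.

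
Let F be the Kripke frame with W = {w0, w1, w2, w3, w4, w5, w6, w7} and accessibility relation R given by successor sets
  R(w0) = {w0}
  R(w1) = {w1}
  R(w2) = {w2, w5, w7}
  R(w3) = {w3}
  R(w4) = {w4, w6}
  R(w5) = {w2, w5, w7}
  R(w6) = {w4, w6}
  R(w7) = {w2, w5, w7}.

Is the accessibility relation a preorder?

Yes

Reflexive: yes — every world is R-related to itself.
Transitive: yes — every two-step R-path is closed by a direct edge.
So R is a preorder.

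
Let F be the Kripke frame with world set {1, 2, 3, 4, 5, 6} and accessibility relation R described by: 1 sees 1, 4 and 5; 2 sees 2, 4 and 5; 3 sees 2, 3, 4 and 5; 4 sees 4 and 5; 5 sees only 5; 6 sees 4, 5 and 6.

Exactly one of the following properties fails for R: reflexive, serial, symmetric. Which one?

symmetric

Reflexive: yes — every world is R-related to itself.
Serial: yes — every world has a successor (e.g. 1 R 1).
Symmetric: no — 1 R 4 but not 4 R 1.
Only symmetric fails.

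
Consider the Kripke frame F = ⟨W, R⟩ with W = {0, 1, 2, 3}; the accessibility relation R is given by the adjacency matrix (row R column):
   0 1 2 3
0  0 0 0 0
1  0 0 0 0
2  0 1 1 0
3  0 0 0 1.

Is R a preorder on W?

Reflexive: no — 0 is not related to itself.
Transitive: yes — every two-step R-path is closed by a direct edge.
So R is not a preorder.

No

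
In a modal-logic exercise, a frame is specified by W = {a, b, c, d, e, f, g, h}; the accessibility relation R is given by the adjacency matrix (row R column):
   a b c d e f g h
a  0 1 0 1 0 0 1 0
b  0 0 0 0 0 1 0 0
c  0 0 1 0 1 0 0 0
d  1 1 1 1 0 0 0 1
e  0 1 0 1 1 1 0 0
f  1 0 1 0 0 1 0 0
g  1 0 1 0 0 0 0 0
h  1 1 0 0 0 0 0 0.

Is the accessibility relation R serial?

Serial: yes — every world has a successor (e.g. a R b).

Yes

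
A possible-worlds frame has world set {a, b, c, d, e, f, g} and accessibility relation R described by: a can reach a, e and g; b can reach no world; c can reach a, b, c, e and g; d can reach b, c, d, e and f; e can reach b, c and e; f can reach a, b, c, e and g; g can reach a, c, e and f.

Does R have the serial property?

Serial: no — b has no R-successor.

No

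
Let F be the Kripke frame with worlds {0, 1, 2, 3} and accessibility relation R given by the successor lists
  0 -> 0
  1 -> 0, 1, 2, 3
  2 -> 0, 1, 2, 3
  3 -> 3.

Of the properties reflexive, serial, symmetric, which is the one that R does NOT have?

Reflexive: yes — every world is R-related to itself.
Serial: yes — every world has a successor (e.g. 0 R 0).
Symmetric: no — 1 R 0 but not 0 R 1.
Only symmetric fails.

symmetric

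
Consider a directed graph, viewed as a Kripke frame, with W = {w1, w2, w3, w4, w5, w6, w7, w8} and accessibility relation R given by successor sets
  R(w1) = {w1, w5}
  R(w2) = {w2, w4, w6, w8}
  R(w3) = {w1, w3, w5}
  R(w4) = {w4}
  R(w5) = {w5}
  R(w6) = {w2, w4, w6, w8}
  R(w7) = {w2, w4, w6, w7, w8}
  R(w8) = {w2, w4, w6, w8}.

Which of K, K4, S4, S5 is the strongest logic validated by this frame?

S4

Transitive (axiom 4): yes — every two-step R-path is closed by a direct edge.
Reflexive (axiom T): yes — every world is R-related to itself.
Euclidean (axiom 5): no — w2 R w4 and w2 R w6, but not w4 R w6.
So F validates K, K4, S4; S5 would additionally require R to be Euclidean. The strongest is S4.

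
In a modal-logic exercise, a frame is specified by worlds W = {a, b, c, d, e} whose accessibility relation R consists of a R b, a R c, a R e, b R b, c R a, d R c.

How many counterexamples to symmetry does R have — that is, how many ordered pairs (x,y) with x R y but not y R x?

Enumerating: (a,b), (a,e), (d,c).

3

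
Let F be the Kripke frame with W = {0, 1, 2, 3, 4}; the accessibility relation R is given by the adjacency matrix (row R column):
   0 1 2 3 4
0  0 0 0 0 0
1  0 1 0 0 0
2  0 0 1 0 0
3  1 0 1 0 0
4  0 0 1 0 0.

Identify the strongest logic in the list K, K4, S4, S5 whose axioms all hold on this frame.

Transitive (axiom 4): yes — every two-step R-path is closed by a direct edge.
Reflexive (axiom T): no — 0 is not related to itself.
Euclidean (axiom 5): no — 3 R 0 and 3 R 2, but not 0 R 2.
So F validates K, K4; S4 would additionally require R to be reflexive. The strongest is K4.

K4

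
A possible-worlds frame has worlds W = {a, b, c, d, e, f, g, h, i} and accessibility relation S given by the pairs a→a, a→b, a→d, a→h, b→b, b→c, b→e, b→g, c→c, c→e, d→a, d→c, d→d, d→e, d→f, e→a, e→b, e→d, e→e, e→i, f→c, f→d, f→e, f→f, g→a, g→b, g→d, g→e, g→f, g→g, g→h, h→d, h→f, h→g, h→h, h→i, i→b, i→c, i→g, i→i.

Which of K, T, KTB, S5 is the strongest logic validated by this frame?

T

Reflexive (axiom T): yes — every world is S-related to itself.
Symmetric (axiom B): no — a S b but not b S a.
Euclidean (axiom 5): no — a S b and a S d, but not b S d.
So F validates K, T; KTB would additionally require S to be symmetric. The strongest is T.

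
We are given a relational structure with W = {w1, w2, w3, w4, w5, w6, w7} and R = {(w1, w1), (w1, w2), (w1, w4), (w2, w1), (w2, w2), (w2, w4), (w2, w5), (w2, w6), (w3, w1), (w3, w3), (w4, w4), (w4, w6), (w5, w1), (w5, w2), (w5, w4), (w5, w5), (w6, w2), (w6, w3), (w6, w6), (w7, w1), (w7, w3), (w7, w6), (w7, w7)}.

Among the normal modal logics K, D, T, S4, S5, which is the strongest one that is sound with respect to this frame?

Serial (axiom D): yes — every world has a successor (e.g. w1 R w1).
Reflexive (axiom T): yes — every world is R-related to itself.
Transitive (axiom 4): no — w1 R w2 and w2 R w5, but not w1 R w5.
Euclidean (axiom 5): no — w1 R w4 and w1 R w2, but not w4 R w2.
So F validates K, D, T; S4 would additionally require R to be transitive. The strongest is T.

T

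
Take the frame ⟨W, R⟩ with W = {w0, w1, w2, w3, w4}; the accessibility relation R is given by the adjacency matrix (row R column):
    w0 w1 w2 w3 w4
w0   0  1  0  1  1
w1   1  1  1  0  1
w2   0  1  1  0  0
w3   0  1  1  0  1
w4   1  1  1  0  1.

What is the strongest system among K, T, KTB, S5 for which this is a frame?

Reflexive (axiom T): no — w0 is not related to itself.
Symmetric (axiom B): no — w0 R w3 but not w3 R w0.
Euclidean (axiom 5): no — w0 R w1 and w0 R w3, but not w1 R w3.
So F validates K; T would additionally require R to be reflexive. The strongest is K.

K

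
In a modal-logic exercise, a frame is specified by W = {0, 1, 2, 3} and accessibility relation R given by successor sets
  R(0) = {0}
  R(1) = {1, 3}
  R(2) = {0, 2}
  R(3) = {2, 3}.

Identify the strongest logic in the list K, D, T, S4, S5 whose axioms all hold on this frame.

Serial (axiom D): yes — every world has a successor (e.g. 0 R 0).
Reflexive (axiom T): yes — every world is R-related to itself.
Transitive (axiom 4): no — 1 R 3 and 3 R 2, but not 1 R 2.
Euclidean (axiom 5): no — 1 R 3 and 1 R 1, but not 3 R 1.
So F validates K, D, T; S4 would additionally require R to be transitive. The strongest is T.

T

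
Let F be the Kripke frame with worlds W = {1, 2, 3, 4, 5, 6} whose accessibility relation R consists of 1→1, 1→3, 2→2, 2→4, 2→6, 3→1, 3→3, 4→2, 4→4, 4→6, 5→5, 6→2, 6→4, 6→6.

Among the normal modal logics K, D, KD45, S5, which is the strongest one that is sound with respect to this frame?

Serial (axiom D): yes — every world has a successor (e.g. 1 R 1).
Euclidean (axiom 5): yes — any two successors of a common world are R-related.
Transitive (axiom 4): yes — every two-step R-path is closed by a direct edge.
Reflexive (axiom T): yes — every world is R-related to itself.
So F validates K, D, KD45, S5. The strongest is S5.

S5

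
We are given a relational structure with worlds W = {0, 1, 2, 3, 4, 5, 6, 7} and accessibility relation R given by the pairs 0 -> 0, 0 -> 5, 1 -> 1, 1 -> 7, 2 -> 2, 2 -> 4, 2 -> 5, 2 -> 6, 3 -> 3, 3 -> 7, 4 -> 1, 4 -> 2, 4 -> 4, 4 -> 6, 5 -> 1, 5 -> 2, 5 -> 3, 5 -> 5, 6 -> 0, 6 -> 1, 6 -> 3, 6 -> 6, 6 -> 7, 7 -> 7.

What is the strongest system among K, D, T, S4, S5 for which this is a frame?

T

Serial (axiom D): yes — every world has a successor (e.g. 0 R 0).
Reflexive (axiom T): yes — every world is R-related to itself.
Transitive (axiom 4): no — 0 R 5 and 5 R 1, but not 0 R 1.
Euclidean (axiom 5): no — 2 R 4 and 2 R 5, but not 4 R 5.
So F validates K, D, T; S4 would additionally require R to be transitive. The strongest is T.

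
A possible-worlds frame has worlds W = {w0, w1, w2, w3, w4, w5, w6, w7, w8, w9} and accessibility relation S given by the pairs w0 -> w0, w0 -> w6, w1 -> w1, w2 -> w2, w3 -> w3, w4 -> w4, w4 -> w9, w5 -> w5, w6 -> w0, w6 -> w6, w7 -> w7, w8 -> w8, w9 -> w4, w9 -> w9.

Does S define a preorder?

Reflexive: yes — every world is S-related to itself.
Transitive: yes — every two-step S-path is closed by a direct edge.
So S is a preorder.

Yes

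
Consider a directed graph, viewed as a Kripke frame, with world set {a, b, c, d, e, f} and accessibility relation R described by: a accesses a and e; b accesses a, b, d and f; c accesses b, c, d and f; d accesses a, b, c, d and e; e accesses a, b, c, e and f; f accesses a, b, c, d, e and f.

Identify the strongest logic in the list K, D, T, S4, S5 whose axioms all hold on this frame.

Serial (axiom D): yes — every world has a successor (e.g. a R a).
Reflexive (axiom T): yes — every world is R-related to itself.
Transitive (axiom 4): no — a R e and e R b, but not a R b.
Euclidean (axiom 5): no — b R a and b R d, but not a R d.
So F validates K, D, T; S4 would additionally require R to be transitive. The strongest is T.

T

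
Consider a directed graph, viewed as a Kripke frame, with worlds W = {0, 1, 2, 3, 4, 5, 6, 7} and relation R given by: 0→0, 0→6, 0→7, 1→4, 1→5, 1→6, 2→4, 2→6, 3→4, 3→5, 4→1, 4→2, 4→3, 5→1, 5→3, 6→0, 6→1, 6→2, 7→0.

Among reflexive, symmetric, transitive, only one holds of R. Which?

Reflexive: no — 1 is not related to itself.
Symmetric: yes — every pair in R has its reverse in R.
Transitive: no — 0 R 6 and 6 R 1, but not 0 R 1.
Only symmetric holds.

symmetric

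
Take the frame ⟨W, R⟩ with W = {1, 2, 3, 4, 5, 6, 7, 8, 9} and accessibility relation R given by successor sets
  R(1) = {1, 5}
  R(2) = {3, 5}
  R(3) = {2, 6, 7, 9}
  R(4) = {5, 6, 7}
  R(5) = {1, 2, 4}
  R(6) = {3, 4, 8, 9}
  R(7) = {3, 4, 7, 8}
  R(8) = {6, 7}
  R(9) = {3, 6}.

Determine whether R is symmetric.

Yes

Symmetric: yes — every pair in R has its reverse in R.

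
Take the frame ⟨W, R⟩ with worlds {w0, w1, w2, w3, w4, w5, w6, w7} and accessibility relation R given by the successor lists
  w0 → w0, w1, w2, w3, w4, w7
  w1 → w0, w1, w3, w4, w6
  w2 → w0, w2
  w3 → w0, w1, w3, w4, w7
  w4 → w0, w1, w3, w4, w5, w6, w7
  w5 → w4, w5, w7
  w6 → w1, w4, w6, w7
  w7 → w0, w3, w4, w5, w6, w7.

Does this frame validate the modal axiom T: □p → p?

Yes

By correspondence theory, T is valid on a frame iff R is reflexive.
Reflexive: yes — every world is R-related to itself.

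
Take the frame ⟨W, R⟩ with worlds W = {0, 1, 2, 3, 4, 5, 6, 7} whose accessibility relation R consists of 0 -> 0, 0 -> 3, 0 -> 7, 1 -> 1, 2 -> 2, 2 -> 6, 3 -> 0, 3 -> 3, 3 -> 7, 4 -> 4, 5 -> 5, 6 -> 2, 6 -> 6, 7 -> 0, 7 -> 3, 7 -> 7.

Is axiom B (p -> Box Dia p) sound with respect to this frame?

Yes

By correspondence theory, B is valid on a frame iff R is symmetric.
Symmetric: yes — every pair in R has its reverse in R.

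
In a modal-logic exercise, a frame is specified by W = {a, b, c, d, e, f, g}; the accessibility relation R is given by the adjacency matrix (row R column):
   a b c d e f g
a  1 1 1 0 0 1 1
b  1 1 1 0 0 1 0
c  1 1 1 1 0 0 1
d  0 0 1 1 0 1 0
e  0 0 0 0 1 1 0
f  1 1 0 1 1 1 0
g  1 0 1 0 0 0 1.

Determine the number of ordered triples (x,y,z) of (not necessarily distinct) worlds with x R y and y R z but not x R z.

Enumerating: (a,c,d), (a,f,d), (a,f,e), (b,a,g), (b,c,d), (b,c,g), (b,f,d), (b,f,e), (c,a,f), (c,b,f), (c,d,f), (d,c,a), … and 16 more.
Total: 28.

28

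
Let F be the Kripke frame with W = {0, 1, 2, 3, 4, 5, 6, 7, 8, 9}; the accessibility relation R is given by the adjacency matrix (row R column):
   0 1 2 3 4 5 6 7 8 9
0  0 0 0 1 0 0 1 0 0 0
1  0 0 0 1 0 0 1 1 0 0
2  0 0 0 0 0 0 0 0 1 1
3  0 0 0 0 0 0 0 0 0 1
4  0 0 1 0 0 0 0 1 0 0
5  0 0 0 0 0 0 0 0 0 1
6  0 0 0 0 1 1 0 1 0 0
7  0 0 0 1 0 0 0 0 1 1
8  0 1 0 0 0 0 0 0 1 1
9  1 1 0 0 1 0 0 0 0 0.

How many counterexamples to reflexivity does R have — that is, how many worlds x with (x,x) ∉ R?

9

Enumerating: 0, 1, 2, 3, 4, 5, 6, 7, 9.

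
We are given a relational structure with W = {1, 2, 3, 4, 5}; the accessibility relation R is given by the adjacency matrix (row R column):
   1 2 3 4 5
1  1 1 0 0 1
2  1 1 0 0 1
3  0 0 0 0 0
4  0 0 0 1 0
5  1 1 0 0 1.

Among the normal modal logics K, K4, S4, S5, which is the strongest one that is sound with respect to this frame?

K4

Transitive (axiom 4): yes — every two-step R-path is closed by a direct edge.
Reflexive (axiom T): no — 3 is not related to itself.
Euclidean (axiom 5): yes — any two successors of a common world are R-related.
So F validates K, K4; S4 would additionally require R to be reflexive. The strongest is K4.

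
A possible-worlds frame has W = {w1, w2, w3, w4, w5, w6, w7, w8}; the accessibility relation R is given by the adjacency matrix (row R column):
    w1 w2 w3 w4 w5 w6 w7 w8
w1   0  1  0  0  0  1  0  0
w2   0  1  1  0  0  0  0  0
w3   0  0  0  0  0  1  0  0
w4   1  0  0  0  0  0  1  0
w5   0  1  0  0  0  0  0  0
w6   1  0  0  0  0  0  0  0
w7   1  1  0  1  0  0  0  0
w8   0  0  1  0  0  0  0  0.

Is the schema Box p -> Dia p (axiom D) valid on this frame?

Yes

By correspondence theory, D is valid on a frame iff R is serial.
Serial: yes — every world has a successor (e.g. w1 R w2).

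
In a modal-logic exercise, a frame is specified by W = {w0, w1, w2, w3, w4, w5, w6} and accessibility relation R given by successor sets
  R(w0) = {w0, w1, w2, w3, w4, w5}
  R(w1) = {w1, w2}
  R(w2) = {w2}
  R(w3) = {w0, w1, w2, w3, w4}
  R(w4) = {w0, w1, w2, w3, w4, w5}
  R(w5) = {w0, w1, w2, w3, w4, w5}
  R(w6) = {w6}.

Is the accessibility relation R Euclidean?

Euclidean: no — w0 R w1 and w0 R w3, but not w1 R w3.

No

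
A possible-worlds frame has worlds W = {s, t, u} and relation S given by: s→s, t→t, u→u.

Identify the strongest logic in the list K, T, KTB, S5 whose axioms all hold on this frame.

S5

Reflexive (axiom T): yes — every world is S-related to itself.
Symmetric (axiom B): yes — every pair in S has its reverse in S.
Euclidean (axiom 5): yes — any two successors of a common world are S-related.
So F validates K, T, KTB, S5. The strongest is S5.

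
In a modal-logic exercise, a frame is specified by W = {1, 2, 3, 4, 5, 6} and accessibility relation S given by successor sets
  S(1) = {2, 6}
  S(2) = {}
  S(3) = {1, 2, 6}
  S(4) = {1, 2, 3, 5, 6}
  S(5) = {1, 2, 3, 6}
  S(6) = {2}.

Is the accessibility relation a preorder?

Reflexive: no — 1 is not related to itself.
Transitive: yes — every two-step S-path is closed by a direct edge.
So S is not a preorder.

No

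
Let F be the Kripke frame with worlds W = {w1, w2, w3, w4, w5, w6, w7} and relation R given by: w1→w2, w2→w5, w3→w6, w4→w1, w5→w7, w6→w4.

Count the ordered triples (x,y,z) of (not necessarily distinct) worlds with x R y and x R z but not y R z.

Enumerating: (w1,w2,w2), (w2,w5,w5), (w3,w6,w6), (w4,w1,w1), (w5,w7,w7), (w6,w4,w4).

6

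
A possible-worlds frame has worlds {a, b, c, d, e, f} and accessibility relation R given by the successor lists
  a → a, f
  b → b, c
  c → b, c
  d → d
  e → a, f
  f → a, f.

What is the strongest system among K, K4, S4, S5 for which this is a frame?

K4

Transitive (axiom 4): yes — every two-step R-path is closed by a direct edge.
Reflexive (axiom T): no — e is not related to itself.
Euclidean (axiom 5): yes — any two successors of a common world are R-related.
So F validates K, K4; S4 would additionally require R to be reflexive. The strongest is K4.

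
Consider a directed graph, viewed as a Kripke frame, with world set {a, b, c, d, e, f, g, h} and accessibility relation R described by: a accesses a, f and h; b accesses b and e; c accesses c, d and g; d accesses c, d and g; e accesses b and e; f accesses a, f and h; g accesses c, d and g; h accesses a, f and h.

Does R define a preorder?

Yes

Reflexive: yes — every world is R-related to itself.
Transitive: yes — every two-step R-path is closed by a direct edge.
So R is a preorder.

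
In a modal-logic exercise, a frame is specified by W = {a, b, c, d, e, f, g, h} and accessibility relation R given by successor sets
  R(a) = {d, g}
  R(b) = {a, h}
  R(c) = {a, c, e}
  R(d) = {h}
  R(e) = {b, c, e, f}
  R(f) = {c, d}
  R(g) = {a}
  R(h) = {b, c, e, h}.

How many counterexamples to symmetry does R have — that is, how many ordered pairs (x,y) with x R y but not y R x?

Enumerating: (a,d), (b,a), (c,a), (d,h), (e,b), (e,f), (f,c), (f,d), (h,c), (h,e).

10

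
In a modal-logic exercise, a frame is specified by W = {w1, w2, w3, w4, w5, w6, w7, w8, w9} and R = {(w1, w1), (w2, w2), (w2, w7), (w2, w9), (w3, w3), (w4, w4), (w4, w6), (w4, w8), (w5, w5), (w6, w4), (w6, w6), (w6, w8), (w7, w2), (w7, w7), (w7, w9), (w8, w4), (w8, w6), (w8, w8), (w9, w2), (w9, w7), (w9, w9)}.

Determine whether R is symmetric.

Symmetric: yes — every pair in R has its reverse in R.

Yes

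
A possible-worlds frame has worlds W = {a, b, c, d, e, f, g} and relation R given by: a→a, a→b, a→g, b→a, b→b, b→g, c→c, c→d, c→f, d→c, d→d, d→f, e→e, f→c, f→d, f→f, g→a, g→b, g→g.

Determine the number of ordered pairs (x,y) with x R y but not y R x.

0

R is symmetric; there are no such tuples.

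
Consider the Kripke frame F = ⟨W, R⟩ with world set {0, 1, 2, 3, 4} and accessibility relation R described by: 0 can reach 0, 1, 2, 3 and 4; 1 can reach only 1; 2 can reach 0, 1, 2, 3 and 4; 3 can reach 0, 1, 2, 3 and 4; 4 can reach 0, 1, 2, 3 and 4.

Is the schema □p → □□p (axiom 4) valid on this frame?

Yes

Axiom 4 corresponds to the accessibility relation being transitive.
Transitive: yes — every two-step R-path is closed by a direct edge.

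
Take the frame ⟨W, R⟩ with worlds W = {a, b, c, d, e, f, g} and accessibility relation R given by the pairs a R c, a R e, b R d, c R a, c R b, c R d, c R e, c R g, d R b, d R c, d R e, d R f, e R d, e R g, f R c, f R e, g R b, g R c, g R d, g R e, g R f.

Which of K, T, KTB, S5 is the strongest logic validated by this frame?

Reflexive (axiom T): no — a is not related to itself.
Symmetric (axiom B): no — a R e but not e R a.
Euclidean (axiom 5): no — a R e and a R c, but not e R c.
So F validates K; T would additionally require R to be reflexive. The strongest is K.

K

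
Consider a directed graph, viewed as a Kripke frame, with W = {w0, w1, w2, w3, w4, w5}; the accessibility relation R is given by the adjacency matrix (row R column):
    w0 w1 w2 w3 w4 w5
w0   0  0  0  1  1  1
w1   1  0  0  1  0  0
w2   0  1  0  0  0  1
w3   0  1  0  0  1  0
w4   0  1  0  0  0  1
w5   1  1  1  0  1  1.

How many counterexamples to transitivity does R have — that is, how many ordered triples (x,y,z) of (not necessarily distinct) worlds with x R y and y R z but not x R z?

24

Enumerating: (w0,w3,w1), (w0,w4,w1), (w0,w5,w0), (w0,w5,w1), (w0,w5,w2), (w1,w0,w4), (w1,w0,w5), (w1,w3,w1), (w1,w3,w4), (w2,w1,w0), (w2,w1,w3), (w2,w5,w0), … and 12 more.
Total: 24.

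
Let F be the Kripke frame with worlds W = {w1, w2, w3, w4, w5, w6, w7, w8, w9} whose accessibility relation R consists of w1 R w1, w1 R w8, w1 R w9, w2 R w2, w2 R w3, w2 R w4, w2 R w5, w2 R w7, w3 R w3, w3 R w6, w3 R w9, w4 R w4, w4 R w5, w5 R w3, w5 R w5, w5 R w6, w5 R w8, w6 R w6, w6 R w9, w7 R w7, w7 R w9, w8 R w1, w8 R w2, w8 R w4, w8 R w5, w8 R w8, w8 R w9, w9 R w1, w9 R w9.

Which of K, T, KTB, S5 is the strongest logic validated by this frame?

T

Reflexive (axiom T): yes — every world is R-related to itself.
Symmetric (axiom B): no — w2 R w3 but not w3 R w2.
Euclidean (axiom 5): no — w1 R w9 and w1 R w8, but not w9 R w8.
So F validates K, T; KTB would additionally require R to be symmetric. The strongest is T.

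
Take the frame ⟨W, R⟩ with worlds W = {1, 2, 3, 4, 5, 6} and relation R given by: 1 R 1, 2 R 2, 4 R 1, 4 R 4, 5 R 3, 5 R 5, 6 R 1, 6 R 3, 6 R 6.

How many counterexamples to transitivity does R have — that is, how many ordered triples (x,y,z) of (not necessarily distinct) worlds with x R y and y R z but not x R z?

0

R is transitive; there are no such tuples.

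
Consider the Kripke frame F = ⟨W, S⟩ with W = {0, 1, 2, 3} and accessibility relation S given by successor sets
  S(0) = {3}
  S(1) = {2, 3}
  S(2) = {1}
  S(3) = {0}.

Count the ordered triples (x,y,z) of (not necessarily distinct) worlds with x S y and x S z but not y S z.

Enumerating: (0,3,3), (1,2,2), (1,2,3), (1,3,2), (1,3,3), (2,1,1), (3,0,0).

7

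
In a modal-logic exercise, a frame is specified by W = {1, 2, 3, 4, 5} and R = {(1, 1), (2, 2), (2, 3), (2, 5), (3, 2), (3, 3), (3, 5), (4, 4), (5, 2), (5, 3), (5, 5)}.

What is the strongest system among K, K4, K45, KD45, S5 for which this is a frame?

Transitive (axiom 4): yes — every two-step R-path is closed by a direct edge.
Euclidean (axiom 5): yes — any two successors of a common world are R-related.
Serial (axiom D): yes — every world has a successor (e.g. 1 R 1).
Reflexive (axiom T): yes — every world is R-related to itself.
So F validates K, K4, K45, KD45, S5. The strongest is S5.

S5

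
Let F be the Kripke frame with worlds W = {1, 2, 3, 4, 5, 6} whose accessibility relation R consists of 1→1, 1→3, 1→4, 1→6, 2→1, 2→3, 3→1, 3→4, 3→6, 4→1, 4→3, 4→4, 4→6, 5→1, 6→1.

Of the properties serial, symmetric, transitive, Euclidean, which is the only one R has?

serial

Serial: yes — every world has a successor (e.g. 1 R 1).
Symmetric: no — 2 R 1 but not 1 R 2.
Transitive: no — 2 R 1 and 1 R 4, but not 2 R 4.
Euclidean: no — 1 R 6 and 1 R 3, but not 6 R 3.
Only serial holds.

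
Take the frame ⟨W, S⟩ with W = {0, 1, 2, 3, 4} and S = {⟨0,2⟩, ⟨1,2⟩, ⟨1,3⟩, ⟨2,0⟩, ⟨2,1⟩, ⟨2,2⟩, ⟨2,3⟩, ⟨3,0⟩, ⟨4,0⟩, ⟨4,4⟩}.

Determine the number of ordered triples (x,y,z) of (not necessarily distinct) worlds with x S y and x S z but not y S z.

Enumerating: (1,3,2), (1,3,3), (2,0,0), (2,0,1), (2,0,3), (2,1,0), (2,1,1), (2,3,1), (2,3,2), (2,3,3), (3,0,0), (4,0,0), (4,0,4).

13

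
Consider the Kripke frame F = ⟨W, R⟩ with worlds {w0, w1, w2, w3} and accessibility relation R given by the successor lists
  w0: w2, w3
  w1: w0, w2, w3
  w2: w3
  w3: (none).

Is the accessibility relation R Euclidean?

Euclidean: no — w0 R w3 and w0 R w2, but not w3 R w2.

No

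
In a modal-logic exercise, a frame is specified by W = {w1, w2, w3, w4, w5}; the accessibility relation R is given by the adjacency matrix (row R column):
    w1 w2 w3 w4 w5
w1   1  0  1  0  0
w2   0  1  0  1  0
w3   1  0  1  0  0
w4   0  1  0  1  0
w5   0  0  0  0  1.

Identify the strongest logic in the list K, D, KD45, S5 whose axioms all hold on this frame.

S5

Serial (axiom D): yes — every world has a successor (e.g. w1 R w1).
Euclidean (axiom 5): yes — any two successors of a common world are R-related.
Transitive (axiom 4): yes — every two-step R-path is closed by a direct edge.
Reflexive (axiom T): yes — every world is R-related to itself.
So F validates K, D, KD45, S5. The strongest is S5.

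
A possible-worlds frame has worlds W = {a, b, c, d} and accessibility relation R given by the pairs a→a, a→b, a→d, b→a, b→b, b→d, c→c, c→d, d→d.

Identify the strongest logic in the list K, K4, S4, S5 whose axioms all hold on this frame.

S4

Transitive (axiom 4): yes — every two-step R-path is closed by a direct edge.
Reflexive (axiom T): yes — every world is R-related to itself.
Euclidean (axiom 5): no — a R d and a R b, but not d R b.
So F validates K, K4, S4; S5 would additionally require R to be Euclidean. The strongest is S4.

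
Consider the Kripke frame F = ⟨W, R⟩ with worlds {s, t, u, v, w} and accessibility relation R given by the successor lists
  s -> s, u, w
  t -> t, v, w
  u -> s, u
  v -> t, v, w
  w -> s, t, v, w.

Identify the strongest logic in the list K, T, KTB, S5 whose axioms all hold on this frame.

KTB

Reflexive (axiom T): yes — every world is R-related to itself.
Symmetric (axiom B): yes — every pair in R has its reverse in R.
Euclidean (axiom 5): no — s R u and s R w, but not u R w.
So F validates K, T, KTB; S5 would additionally require R to be Euclidean. The strongest is KTB.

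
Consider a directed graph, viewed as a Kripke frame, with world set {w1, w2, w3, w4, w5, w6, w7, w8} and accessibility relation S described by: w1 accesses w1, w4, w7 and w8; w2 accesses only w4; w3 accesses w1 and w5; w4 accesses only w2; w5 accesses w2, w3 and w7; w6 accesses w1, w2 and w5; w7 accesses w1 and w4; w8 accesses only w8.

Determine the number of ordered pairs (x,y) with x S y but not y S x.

Enumerating: (w1,w4), (w1,w8), (w3,w1), (w5,w2), (w5,w7), (w6,w1), (w6,w2), (w6,w5), (w7,w4).

9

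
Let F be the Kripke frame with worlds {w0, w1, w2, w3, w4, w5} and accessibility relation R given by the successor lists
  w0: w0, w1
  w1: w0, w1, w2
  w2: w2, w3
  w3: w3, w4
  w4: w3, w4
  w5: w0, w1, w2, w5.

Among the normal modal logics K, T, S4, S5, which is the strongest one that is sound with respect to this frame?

T

Reflexive (axiom T): yes — every world is R-related to itself.
Transitive (axiom 4): no — w0 R w1 and w1 R w2, but not w0 R w2.
Euclidean (axiom 5): no — w1 R w0 and w1 R w2, but not w0 R w2.
So F validates K, T; S4 would additionally require R to be transitive. The strongest is T.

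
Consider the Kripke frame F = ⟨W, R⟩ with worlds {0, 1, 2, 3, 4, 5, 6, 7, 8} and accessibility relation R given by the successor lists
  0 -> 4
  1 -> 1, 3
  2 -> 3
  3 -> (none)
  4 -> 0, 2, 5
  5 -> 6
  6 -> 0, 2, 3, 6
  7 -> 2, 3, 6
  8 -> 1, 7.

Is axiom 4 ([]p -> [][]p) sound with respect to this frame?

No

By correspondence theory, 4 is valid on a frame iff R is transitive.
Transitive: no — 0 R 4 and 4 R 2, but not 0 R 2.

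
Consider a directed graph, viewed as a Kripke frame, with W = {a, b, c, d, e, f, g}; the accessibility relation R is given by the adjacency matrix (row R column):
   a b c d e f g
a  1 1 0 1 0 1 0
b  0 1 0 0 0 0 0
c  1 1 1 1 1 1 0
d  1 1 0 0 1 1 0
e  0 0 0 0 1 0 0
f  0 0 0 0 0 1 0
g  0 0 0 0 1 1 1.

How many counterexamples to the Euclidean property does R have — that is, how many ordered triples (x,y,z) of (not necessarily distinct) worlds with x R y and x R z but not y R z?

Enumerating: (a,b,a), (a,b,d), (a,b,f), (a,d,d), (a,f,a), (a,f,b), (a,f,d), (c,a,c), (c,a,e), (c,b,a), (c,b,c), (c,b,d), … and 28 more.
Total: 40.

40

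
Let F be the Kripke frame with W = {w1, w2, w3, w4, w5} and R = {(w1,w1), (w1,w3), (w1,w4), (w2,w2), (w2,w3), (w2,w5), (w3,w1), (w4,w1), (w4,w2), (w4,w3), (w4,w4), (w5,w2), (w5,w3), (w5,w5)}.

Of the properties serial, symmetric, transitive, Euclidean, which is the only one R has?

Serial: yes — every world has a successor (e.g. w1 R w1).
Symmetric: no — w2 R w3 but not w3 R w2.
Transitive: no — w1 R w4 and w4 R w2, but not w1 R w2.
Euclidean: no — w1 R w3 and w1 R w4, but not w3 R w4.
Only serial holds.

serial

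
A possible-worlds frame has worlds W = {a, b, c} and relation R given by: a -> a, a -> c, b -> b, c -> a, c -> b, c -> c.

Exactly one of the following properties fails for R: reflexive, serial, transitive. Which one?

transitive

Reflexive: yes — every world is R-related to itself.
Serial: yes — every world has a successor (e.g. a R a).
Transitive: no — a R c and c R b, but not a R b.
Only transitive fails.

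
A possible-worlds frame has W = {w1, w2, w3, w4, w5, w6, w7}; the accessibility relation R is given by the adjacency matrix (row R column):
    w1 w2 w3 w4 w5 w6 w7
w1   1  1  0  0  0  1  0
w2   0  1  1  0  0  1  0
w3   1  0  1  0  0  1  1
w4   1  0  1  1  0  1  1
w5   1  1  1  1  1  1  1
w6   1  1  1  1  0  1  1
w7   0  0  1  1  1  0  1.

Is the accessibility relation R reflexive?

Reflexive: yes — every world is R-related to itself.

Yes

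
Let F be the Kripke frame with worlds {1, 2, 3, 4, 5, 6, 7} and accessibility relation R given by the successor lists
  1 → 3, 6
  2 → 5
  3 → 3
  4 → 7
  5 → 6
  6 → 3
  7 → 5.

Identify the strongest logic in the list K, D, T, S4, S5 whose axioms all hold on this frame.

Serial (axiom D): yes — every world has a successor (e.g. 1 R 3).
Reflexive (axiom T): no — 1 is not related to itself.
Transitive (axiom 4): no — 2 R 5 and 5 R 6, but not 2 R 6.
Euclidean (axiom 5): no — 1 R 3 and 1 R 6, but not 3 R 6.
So F validates K, D; T would additionally require R to be reflexive. The strongest is D.

D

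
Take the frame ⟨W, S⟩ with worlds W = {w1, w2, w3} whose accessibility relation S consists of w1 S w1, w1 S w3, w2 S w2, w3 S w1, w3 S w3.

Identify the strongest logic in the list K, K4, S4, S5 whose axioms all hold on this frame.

S5

Transitive (axiom 4): yes — every two-step S-path is closed by a direct edge.
Reflexive (axiom T): yes — every world is S-related to itself.
Euclidean (axiom 5): yes — any two successors of a common world are S-related.
So F validates K, K4, S4, S5. The strongest is S5.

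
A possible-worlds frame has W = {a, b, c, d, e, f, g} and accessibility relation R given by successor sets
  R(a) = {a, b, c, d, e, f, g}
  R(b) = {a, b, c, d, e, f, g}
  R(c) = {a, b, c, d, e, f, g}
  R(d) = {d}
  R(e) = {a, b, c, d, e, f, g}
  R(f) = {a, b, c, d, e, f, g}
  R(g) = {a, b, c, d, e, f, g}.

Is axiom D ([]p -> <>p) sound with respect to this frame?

The schema D characterises exactly the serial frames.
Serial: yes — every world has a successor (e.g. a R a).

Yes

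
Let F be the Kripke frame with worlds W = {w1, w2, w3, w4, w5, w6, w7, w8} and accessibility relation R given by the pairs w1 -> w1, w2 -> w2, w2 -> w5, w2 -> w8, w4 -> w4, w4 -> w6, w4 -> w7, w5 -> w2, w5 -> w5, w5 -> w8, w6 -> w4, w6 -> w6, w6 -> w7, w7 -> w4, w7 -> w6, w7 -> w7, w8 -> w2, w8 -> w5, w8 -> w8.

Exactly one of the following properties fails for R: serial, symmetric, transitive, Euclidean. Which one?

serial

Serial: no — w3 has no R-successor.
Symmetric: yes — every pair in R has its reverse in R.
Transitive: yes — every two-step R-path is closed by a direct edge.
Euclidean: yes — any two successors of a common world are R-related.
Only serial fails.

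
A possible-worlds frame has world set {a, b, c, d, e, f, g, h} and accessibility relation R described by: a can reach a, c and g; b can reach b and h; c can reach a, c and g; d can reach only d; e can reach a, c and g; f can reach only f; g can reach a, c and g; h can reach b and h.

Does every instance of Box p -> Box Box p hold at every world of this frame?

Axiom 4 corresponds to the accessibility relation being transitive.
Transitive: yes — every two-step R-path is closed by a direct edge.

Yes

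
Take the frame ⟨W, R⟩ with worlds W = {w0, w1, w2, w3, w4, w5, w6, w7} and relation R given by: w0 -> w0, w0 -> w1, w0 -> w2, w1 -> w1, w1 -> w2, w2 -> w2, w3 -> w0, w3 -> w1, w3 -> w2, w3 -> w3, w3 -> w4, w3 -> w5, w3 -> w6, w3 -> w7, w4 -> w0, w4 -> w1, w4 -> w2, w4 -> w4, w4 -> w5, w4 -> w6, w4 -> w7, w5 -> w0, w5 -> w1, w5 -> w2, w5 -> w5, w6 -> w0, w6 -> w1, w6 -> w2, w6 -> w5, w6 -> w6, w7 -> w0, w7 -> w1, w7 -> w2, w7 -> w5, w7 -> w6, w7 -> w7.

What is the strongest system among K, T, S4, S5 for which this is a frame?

Reflexive (axiom T): yes — every world is R-related to itself.
Transitive (axiom 4): yes — every two-step R-path is closed by a direct edge.
Euclidean (axiom 5): no — w0 R w2 and w0 R w1, but not w2 R w1.
So F validates K, T, S4; S5 would additionally require R to be Euclidean. The strongest is S4.

S4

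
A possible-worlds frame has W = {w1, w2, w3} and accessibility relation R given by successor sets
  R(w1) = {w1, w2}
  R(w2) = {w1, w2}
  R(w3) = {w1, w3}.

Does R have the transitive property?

Transitive: no — w3 R w1 and w1 R w2, but not w3 R w2.

No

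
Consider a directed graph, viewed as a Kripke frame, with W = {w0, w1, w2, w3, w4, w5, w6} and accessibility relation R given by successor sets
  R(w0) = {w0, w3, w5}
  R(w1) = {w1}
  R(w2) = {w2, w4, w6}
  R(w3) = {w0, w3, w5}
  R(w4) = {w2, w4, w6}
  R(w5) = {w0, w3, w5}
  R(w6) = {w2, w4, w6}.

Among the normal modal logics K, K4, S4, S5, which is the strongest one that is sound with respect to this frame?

Transitive (axiom 4): yes — every two-step R-path is closed by a direct edge.
Reflexive (axiom T): yes — every world is R-related to itself.
Euclidean (axiom 5): yes — any two successors of a common world are R-related.
So F validates K, K4, S4, S5. The strongest is S5.

S5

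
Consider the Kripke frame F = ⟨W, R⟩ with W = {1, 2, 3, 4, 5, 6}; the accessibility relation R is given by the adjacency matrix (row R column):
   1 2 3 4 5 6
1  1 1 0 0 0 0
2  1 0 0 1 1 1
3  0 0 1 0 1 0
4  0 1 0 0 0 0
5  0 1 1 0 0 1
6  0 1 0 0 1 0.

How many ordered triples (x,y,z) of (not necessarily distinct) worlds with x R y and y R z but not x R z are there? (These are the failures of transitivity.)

24

Enumerating: (1,2,4), (1,2,5), (1,2,6), (2,1,2), (2,4,2), (2,5,2), (2,5,3), (2,6,2), (3,5,2), (3,5,6), (4,2,1), (4,2,4), … and 12 more.
Total: 24.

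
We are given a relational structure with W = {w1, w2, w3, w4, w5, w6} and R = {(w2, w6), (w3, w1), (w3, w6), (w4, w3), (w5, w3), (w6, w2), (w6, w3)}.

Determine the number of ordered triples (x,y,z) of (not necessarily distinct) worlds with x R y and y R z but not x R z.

11

Enumerating: (w2,w6,w2), (w2,w6,w3), (w3,w6,w2), (w3,w6,w3), (w4,w3,w1), (w4,w3,w6), (w5,w3,w1), (w5,w3,w6), (w6,w2,w6), (w6,w3,w1), (w6,w3,w6).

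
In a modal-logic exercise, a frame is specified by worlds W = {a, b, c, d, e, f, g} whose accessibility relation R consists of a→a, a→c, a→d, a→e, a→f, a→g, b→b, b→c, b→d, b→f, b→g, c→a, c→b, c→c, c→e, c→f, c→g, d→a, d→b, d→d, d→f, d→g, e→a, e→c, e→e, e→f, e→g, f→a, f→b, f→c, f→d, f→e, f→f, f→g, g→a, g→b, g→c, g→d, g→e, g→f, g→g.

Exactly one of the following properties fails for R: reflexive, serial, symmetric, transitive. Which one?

Reflexive: yes — every world is R-related to itself.
Serial: yes — every world has a successor (e.g. a R a).
Symmetric: yes — every pair in R has its reverse in R.
Transitive: no — a R c and c R b, but not a R b.
Only transitive fails.

transitive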